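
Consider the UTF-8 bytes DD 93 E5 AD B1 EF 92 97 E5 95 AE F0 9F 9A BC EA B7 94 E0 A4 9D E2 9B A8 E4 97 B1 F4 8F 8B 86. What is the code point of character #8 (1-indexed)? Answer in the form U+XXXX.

U+26E8

Offset 0: leading byte 0xDD = 11011101 → 2-byte char #1 = DD 93.
Offset 2: leading byte 0xE5 = 11100101 → 3-byte char #2 = E5 AD B1.
Offset 5: leading byte 0xEF = 11101111 → 3-byte char #3 = EF 92 97.
Offset 8: leading byte 0xE5 = 11100101 → 3-byte char #4 = E5 95 AE.
Offset 11: leading byte 0xF0 = 11110000 → 4-byte char #5 = F0 9F 9A BC.
Offset 15: leading byte 0xEA = 11101010 → 3-byte char #6 = EA B7 94.
Offset 18: leading byte 0xE0 = 11100000 → 3-byte char #7 = E0 A4 9D.
Offset 21: leading byte 0xE2 = 11100010 → 3-byte char #8 = E2 9B A8.
Leading byte 0xE2 = 11100010 matches 1110xxxx → 3-byte sequence.
Byte 1: 0xE2 = 11100010, payload 0010 (4 bits).
Byte 2: 0x9B = 10011011 (10xxxxxx ✓), payload 011011.
Byte 3: 0xA8 = 10101000 (10xxxxxx ✓), payload 101000.
Concatenate: 0010011011101000 = 0x26E8 (16 bits → U+26E8).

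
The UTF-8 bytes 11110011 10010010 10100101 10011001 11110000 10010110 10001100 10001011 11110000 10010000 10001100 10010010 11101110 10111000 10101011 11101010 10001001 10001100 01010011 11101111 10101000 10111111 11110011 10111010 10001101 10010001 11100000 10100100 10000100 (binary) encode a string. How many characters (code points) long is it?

Byte at offset 0: 0xF3 = 11110011 → 4-byte char (#1). Advance 4.
Byte at offset 4: 0xF0 = 11110000 → 4-byte char (#2). Advance 4.
Byte at offset 8: 0xF0 = 11110000 → 4-byte char (#3). Advance 4.
Byte at offset 12: 0xEE = 11101110 → 3-byte char (#4). Advance 3.
Byte at offset 15: 0xEA = 11101010 → 3-byte char (#5). Advance 3.
Byte at offset 18: 0x53 = 01010011 → 1-byte char (#6). Advance 1.
Byte at offset 19: 0xEF = 11101111 → 3-byte char (#7). Advance 3.
Byte at offset 22: 0xF3 = 11110011 → 4-byte char (#8). Advance 4.
Byte at offset 26: 0xE0 = 11100000 → 3-byte char (#9). Advance 3.
Reached end at offset 29 after 9 code points.

9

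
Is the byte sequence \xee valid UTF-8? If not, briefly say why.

invalid (sequence truncated)

Leading byte 0xEE = 11101110 → 3-byte form, but only 1 byte is present.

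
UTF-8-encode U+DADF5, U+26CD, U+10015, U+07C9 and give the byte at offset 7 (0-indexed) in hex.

U+DADF5 → 4-byte form F3 9A B7 B5 at offsets 0–3.
U+26CD → 3-byte form E2 9B 8D at offsets 4–6.
U+10015 → 4-byte form F0 90 80 95 at offsets 7–10.
Offset 7 falls in char 3's range; it's byte 1 of F0 90 80 95 = 0xF0.

0xF0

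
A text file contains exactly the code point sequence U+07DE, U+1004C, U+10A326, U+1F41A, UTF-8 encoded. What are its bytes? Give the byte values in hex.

DF 9E F0 90 81 8C F4 8A 8C A6 F0 9F 90 9A

U+07DE: 2-byte form → DF 9E.
U+1004C: 4-byte form → F0 90 81 8C.
U+10A326: 4-byte form → F4 8A 8C A6.
U+1F41A: 4-byte form → F0 9F 90 9A.
Concatenated (14 bytes): DF 9E F0 90 81 8C F4 8A 8C A6 F0 9F 90 9A.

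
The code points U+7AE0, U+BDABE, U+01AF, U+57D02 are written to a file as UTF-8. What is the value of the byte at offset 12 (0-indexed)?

U+7AE0 → 3-byte form E7 AB A0 at offsets 0–2.
U+BDABE → 4-byte form F2 BD AA BE at offsets 3–6.
U+01AF → 2-byte form C6 AF at offsets 7–8.
U+57D02 → 4-byte form F1 97 B4 82 at offsets 9–12.
Offset 12 falls in char 4's range; it's byte 4 of F1 97 B4 82 = 0x82.

0x82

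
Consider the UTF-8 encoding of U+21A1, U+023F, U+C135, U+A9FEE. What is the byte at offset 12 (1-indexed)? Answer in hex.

0xAE

1-indexed offset 12 is 0-indexed offset 11.
U+21A1 → 3-byte form E2 86 A1 at offsets 0–2.
U+023F → 2-byte form C8 BF at offsets 3–4.
U+C135 → 3-byte form EC 84 B5 at offsets 5–7.
U+A9FEE → 4-byte form F2 A9 BF AE at offsets 8–11.
Offset 11 falls in char 4's range; it's byte 4 of F2 A9 BF AE = 0xAE.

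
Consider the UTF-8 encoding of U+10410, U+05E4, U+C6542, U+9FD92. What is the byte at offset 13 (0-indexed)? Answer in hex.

U+10410 → 4-byte form F0 90 90 90 at offsets 0–3.
U+05E4 → 2-byte form D7 A4 at offsets 4–5.
U+C6542 → 4-byte form F3 86 95 82 at offsets 6–9.
U+9FD92 → 4-byte form F2 9F B6 92 at offsets 10–13.
Offset 13 falls in char 4's range; it's byte 4 of F2 9F B6 92 = 0x92.

0x92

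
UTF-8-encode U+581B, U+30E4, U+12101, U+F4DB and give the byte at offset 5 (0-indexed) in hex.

0xA4

U+581B → 3-byte form E5 A0 9B at offsets 0–2.
U+30E4 → 3-byte form E3 83 A4 at offsets 3–5.
Offset 5 falls in char 2's range; it's byte 3 of E3 83 A4 = 0xA4.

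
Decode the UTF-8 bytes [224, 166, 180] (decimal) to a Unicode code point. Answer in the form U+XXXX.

Leading byte 0xE0 = 11100000 matches 1110xxxx → 3-byte sequence.
Byte 1: 0xE0 = 11100000, payload 0000 (4 bits).
Byte 2: 0xA6 = 10100110 (10xxxxxx ✓), payload 100110.
Byte 3: 0xB4 = 10110100 (10xxxxxx ✓), payload 110100.
Concatenate: 0000100110110100 = 0x9B4 (16 bits → U+09B4).

U+09B4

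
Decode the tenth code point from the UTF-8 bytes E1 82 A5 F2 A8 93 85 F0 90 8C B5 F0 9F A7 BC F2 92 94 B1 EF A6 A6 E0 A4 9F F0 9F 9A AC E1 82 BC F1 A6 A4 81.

Offset 0: leading byte 0xE1 = 11100001 → 3-byte char #1 = E1 82 A5.
Offset 3: leading byte 0xF2 = 11110010 → 4-byte char #2 = F2 A8 93 85.
Offset 7: leading byte 0xF0 = 11110000 → 4-byte char #3 = F0 90 8C B5.
Offset 11: leading byte 0xF0 = 11110000 → 4-byte char #4 = F0 9F A7 BC.
Offset 15: leading byte 0xF2 = 11110010 → 4-byte char #5 = F2 92 94 B1.
Offset 19: leading byte 0xEF = 11101111 → 3-byte char #6 = EF A6 A6.
Offset 22: leading byte 0xE0 = 11100000 → 3-byte char #7 = E0 A4 9F.
Offset 25: leading byte 0xF0 = 11110000 → 4-byte char #8 = F0 9F 9A AC.
Offset 29: leading byte 0xE1 = 11100001 → 3-byte char #9 = E1 82 BC.
Offset 32: leading byte 0xF1 = 11110001 → 4-byte char #10 = F1 A6 A4 81.
Leading byte 0xF1 = 11110001 matches 11110xxx → 4-byte sequence.
Byte 1: 0xF1 = 11110001, payload 001 (3 bits).
Byte 2: 0xA6 = 10100110 (10xxxxxx ✓), payload 100110.
Byte 3: 0xA4 = 10100100 (10xxxxxx ✓), payload 100100.
Byte 4: 0x81 = 10000001 (10xxxxxx ✓), payload 000001.
Concatenate: 001100110100100000001 = 0x66901 (21 bits → U+66901).

U+66901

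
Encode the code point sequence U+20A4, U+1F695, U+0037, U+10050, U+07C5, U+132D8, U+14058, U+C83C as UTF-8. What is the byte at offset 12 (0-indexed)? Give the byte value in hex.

U+20A4 → 3-byte form E2 82 A4 at offsets 0–2.
U+1F695 → 4-byte form F0 9F 9A 95 at offsets 3–6.
U+0037 → 1-byte form 37 at offsets 7–7.
U+10050 → 4-byte form F0 90 81 90 at offsets 8–11.
U+07C5 → 2-byte form DF 85 at offsets 12–13.
Offset 12 falls in char 5's range; it's byte 1 of DF 85 = 0xDF.

0xDF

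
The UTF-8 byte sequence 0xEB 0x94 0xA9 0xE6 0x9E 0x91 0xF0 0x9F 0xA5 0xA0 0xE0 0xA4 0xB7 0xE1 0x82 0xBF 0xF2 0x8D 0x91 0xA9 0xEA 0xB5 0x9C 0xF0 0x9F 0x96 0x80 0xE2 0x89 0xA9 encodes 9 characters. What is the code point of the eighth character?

Offset 0: leading byte 0xEB = 11101011 → 3-byte char #1 = EB 94 A9.
Offset 3: leading byte 0xE6 = 11100110 → 3-byte char #2 = E6 9E 91.
Offset 6: leading byte 0xF0 = 11110000 → 4-byte char #3 = F0 9F A5 A0.
Offset 10: leading byte 0xE0 = 11100000 → 3-byte char #4 = E0 A4 B7.
Offset 13: leading byte 0xE1 = 11100001 → 3-byte char #5 = E1 82 BF.
Offset 16: leading byte 0xF2 = 11110010 → 4-byte char #6 = F2 8D 91 A9.
Offset 20: leading byte 0xEA = 11101010 → 3-byte char #7 = EA B5 9C.
Offset 23: leading byte 0xF0 = 11110000 → 4-byte char #8 = F0 9F 96 80.
Leading byte 0xF0 = 11110000 matches 11110xxx → 4-byte sequence.
Byte 1: 0xF0 = 11110000, payload 000 (3 bits).
Byte 2: 0x9F = 10011111 (10xxxxxx ✓), payload 011111.
Byte 3: 0x96 = 10010110 (10xxxxxx ✓), payload 010110.
Byte 4: 0x80 = 10000000 (10xxxxxx ✓), payload 000000.
Concatenate: 000011111010110000000 = 0x1F580 (21 bits → U+1F580).

U+1F580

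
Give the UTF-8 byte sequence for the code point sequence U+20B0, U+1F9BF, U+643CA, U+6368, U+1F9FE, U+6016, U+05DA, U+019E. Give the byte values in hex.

E2 82 B0 F0 9F A6 BF F1 A4 8F 8A E6 8D A8 F0 9F A7 BE E6 80 96 D7 9A C6 9E

U+20B0: 3-byte form → E2 82 B0.
U+1F9BF: 4-byte form → F0 9F A6 BF.
U+643CA: 4-byte form → F1 A4 8F 8A.
U+6368: 3-byte form → E6 8D A8.
U+1F9FE: 4-byte form → F0 9F A7 BE.
U+6016: 3-byte form → E6 80 96.
U+05DA: 2-byte form → D7 9A.
U+019E: 2-byte form → C6 9E.
Concatenated (25 bytes): E2 82 B0 F0 9F A6 BF F1 A4 8F 8A E6 8D A8 F0 9F A7 BE E6 80 96 D7 9A C6 9E.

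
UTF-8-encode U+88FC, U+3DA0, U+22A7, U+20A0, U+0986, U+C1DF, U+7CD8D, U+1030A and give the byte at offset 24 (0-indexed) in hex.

U+88FC → 3-byte form E8 A3 BC at offsets 0–2.
U+3DA0 → 3-byte form E3 B6 A0 at offsets 3–5.
U+22A7 → 3-byte form E2 8A A7 at offsets 6–8.
U+20A0 → 3-byte form E2 82 A0 at offsets 9–11.
U+0986 → 3-byte form E0 A6 86 at offsets 12–14.
U+C1DF → 3-byte form EC 87 9F at offsets 15–17.
U+7CD8D → 4-byte form F1 BC B6 8D at offsets 18–21.
U+1030A → 4-byte form F0 90 8C 8A at offsets 22–25.
Offset 24 falls in char 8's range; it's byte 3 of F0 90 8C 8A = 0x8C.

0x8C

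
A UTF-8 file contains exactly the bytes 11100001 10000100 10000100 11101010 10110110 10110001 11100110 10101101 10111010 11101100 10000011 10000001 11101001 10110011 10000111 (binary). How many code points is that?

5

Byte at offset 0: 0xE1 = 11100001 → 3-byte char (#1). Advance 3.
Byte at offset 3: 0xEA = 11101010 → 3-byte char (#2). Advance 3.
Byte at offset 6: 0xE6 = 11100110 → 3-byte char (#3). Advance 3.
Byte at offset 9: 0xEC = 11101100 → 3-byte char (#4). Advance 3.
Byte at offset 12: 0xE9 = 11101001 → 3-byte char (#5). Advance 3.
Reached end at offset 15 after 5 code points.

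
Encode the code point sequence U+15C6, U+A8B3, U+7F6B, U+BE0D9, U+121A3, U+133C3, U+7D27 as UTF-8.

E1 97 86 EA A2 B3 E7 BD AB F2 BE 83 99 F0 92 86 A3 F0 93 8F 83 E7 B4 A7

U+15C6: 3-byte form → E1 97 86.
U+A8B3: 3-byte form → EA A2 B3.
U+7F6B: 3-byte form → E7 BD AB.
U+BE0D9: 4-byte form → F2 BE 83 99.
U+121A3: 4-byte form → F0 92 86 A3.
U+133C3: 4-byte form → F0 93 8F 83.
U+7D27: 3-byte form → E7 B4 A7.
Concatenated (24 bytes): E1 97 86 EA A2 B3 E7 BD AB F2 BE 83 99 F0 92 86 A3 F0 93 8F 83 E7 B4 A7.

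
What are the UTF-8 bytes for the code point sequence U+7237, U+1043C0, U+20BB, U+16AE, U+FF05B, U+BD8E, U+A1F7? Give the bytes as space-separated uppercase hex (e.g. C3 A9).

U+7237: 3-byte form → E7 88 B7.
U+1043C0: 4-byte form → F4 84 8F 80.
U+20BB: 3-byte form → E2 82 BB.
U+16AE: 3-byte form → E1 9A AE.
U+FF05B: 4-byte form → F3 BF 81 9B.
U+BD8E: 3-byte form → EB B6 8E.
U+A1F7: 3-byte form → EA 87 B7.
Concatenated (23 bytes): E7 88 B7 F4 84 8F 80 E2 82 BB E1 9A AE F3 BF 81 9B EB B6 8E EA 87 B7.

E7 88 B7 F4 84 8F 80 E2 82 BB E1 9A AE F3 BF 81 9B EB B6 8E EA 87 B7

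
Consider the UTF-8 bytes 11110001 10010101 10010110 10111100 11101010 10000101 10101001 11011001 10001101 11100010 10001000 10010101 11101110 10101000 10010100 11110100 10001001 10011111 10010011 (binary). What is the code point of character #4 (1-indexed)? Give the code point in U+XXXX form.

U+2215

Offset 0: leading byte 0xF1 = 11110001 → 4-byte char #1 = F1 95 96 BC.
Offset 4: leading byte 0xEA = 11101010 → 3-byte char #2 = EA 85 A9.
Offset 7: leading byte 0xD9 = 11011001 → 2-byte char #3 = D9 8D.
Offset 9: leading byte 0xE2 = 11100010 → 3-byte char #4 = E2 88 95.
Leading byte 0xE2 = 11100010 matches 1110xxxx → 3-byte sequence.
Byte 1: 0xE2 = 11100010, payload 0010 (4 bits).
Byte 2: 0x88 = 10001000 (10xxxxxx ✓), payload 001000.
Byte 3: 0x95 = 10010101 (10xxxxxx ✓), payload 010101.
Concatenate: 0010001000010101 = 0x2215 (16 bits → U+2215).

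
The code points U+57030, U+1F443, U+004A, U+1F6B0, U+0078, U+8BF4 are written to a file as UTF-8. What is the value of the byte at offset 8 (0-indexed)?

U+57030 → 4-byte form F1 97 80 B0 at offsets 0–3.
U+1F443 → 4-byte form F0 9F 91 83 at offsets 4–7.
U+004A → 1-byte form 4A at offsets 8–8.
Offset 8 falls in char 3's range; it's byte 1 of 4A = 0x4A.

0x4A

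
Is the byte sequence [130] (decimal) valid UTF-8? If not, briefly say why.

Byte 0x82 = 10000010 has the form 10xxxxxx — a continuation byte — but there is no preceding leading byte.

invalid (continuation byte with no leading byte)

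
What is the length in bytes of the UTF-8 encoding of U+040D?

U+040D = 0x40D. UTF-8 uses 1 byte below 0x80, 2 below 0x800, 3 below 0x10000, 4 up to 0x10FFFF. 0x40D is in U+0080–U+07FF → 2 bytes.

2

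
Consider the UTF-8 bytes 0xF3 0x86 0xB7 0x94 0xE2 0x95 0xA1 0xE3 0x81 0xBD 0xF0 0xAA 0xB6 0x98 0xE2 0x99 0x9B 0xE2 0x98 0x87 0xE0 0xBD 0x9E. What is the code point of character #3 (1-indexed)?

U+307D

Offset 0: leading byte 0xF3 = 11110011 → 4-byte char #1 = F3 86 B7 94.
Offset 4: leading byte 0xE2 = 11100010 → 3-byte char #2 = E2 95 A1.
Offset 7: leading byte 0xE3 = 11100011 → 3-byte char #3 = E3 81 BD.
Leading byte 0xE3 = 11100011 matches 1110xxxx → 3-byte sequence.
Byte 1: 0xE3 = 11100011, payload 0011 (4 bits).
Byte 2: 0x81 = 10000001 (10xxxxxx ✓), payload 000001.
Byte 3: 0xBD = 10111101 (10xxxxxx ✓), payload 111101.
Concatenate: 0011000001111101 = 0x307D (16 bits → U+307D).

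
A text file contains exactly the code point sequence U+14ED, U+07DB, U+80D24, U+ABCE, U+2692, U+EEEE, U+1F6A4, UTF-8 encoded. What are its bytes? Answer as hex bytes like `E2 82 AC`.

E1 93 AD DF 9B F2 80 B4 A4 EA AF 8E E2 9A 92 EE BB AE F0 9F 9A A4

U+14ED: 3-byte form → E1 93 AD.
U+07DB: 2-byte form → DF 9B.
U+80D24: 4-byte form → F2 80 B4 A4.
U+ABCE: 3-byte form → EA AF 8E.
U+2692: 3-byte form → E2 9A 92.
U+EEEE: 3-byte form → EE BB AE.
U+1F6A4: 4-byte form → F0 9F 9A A4.
Concatenated (22 bytes): E1 93 AD DF 9B F2 80 B4 A4 EA AF 8E E2 9A 92 EE BB AE F0 9F 9A A4.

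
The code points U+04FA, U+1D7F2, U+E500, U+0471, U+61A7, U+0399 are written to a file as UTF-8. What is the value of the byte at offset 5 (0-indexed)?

U+04FA → 2-byte form D3 BA at offsets 0–1.
U+1D7F2 → 4-byte form F0 9D 9F B2 at offsets 2–5.
Offset 5 falls in char 2's range; it's byte 4 of F0 9D 9F B2 = 0xB2.

0xB2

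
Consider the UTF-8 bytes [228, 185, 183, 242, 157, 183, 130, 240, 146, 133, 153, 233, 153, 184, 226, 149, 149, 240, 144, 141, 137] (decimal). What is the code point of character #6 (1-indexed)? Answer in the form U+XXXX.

Offset 0: leading byte 0xE4 = 11100100 → 3-byte char #1 = E4 B9 B7.
Offset 3: leading byte 0xF2 = 11110010 → 4-byte char #2 = F2 9D B7 82.
Offset 7: leading byte 0xF0 = 11110000 → 4-byte char #3 = F0 92 85 99.
Offset 11: leading byte 0xE9 = 11101001 → 3-byte char #4 = E9 99 B8.
Offset 14: leading byte 0xE2 = 11100010 → 3-byte char #5 = E2 95 95.
Offset 17: leading byte 0xF0 = 11110000 → 4-byte char #6 = F0 90 8D 89.
Leading byte 0xF0 = 11110000 matches 11110xxx → 4-byte sequence.
Byte 1: 0xF0 = 11110000, payload 000 (3 bits).
Byte 2: 0x90 = 10010000 (10xxxxxx ✓), payload 010000.
Byte 3: 0x8D = 10001101 (10xxxxxx ✓), payload 001101.
Byte 4: 0x89 = 10001001 (10xxxxxx ✓), payload 001001.
Concatenate: 000010000001101001001 = 0x10349 (21 bits → U+10349).

U+10349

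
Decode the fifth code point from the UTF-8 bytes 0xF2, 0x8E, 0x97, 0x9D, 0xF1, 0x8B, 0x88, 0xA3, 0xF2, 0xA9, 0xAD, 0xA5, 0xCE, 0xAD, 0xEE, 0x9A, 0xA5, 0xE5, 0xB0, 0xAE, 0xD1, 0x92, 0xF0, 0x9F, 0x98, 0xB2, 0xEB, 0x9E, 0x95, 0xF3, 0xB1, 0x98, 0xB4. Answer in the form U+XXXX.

U+E6A5

Offset 0: leading byte 0xF2 = 11110010 → 4-byte char #1 = F2 8E 97 9D.
Offset 4: leading byte 0xF1 = 11110001 → 4-byte char #2 = F1 8B 88 A3.
Offset 8: leading byte 0xF2 = 11110010 → 4-byte char #3 = F2 A9 AD A5.
Offset 12: leading byte 0xCE = 11001110 → 2-byte char #4 = CE AD.
Offset 14: leading byte 0xEE = 11101110 → 3-byte char #5 = EE 9A A5.
Leading byte 0xEE = 11101110 matches 1110xxxx → 3-byte sequence.
Byte 1: 0xEE = 11101110, payload 1110 (4 bits).
Byte 2: 0x9A = 10011010 (10xxxxxx ✓), payload 011010.
Byte 3: 0xA5 = 10100101 (10xxxxxx ✓), payload 100101.
Concatenate: 1110011010100101 = 0xE6A5 (16 bits → U+E6A5).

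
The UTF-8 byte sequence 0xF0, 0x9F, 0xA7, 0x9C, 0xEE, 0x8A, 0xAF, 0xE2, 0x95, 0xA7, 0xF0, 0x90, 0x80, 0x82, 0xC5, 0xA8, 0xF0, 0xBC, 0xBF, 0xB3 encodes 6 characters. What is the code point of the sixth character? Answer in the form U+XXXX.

U+3CFF3

Offset 0: leading byte 0xF0 = 11110000 → 4-byte char #1 = F0 9F A7 9C.
Offset 4: leading byte 0xEE = 11101110 → 3-byte char #2 = EE 8A AF.
Offset 7: leading byte 0xE2 = 11100010 → 3-byte char #3 = E2 95 A7.
Offset 10: leading byte 0xF0 = 11110000 → 4-byte char #4 = F0 90 80 82.
Offset 14: leading byte 0xC5 = 11000101 → 2-byte char #5 = C5 A8.
Offset 16: leading byte 0xF0 = 11110000 → 4-byte char #6 = F0 BC BF B3.
Leading byte 0xF0 = 11110000 matches 11110xxx → 4-byte sequence.
Byte 1: 0xF0 = 11110000, payload 000 (3 bits).
Byte 2: 0xBC = 10111100 (10xxxxxx ✓), payload 111100.
Byte 3: 0xBF = 10111111 (10xxxxxx ✓), payload 111111.
Byte 4: 0xB3 = 10110011 (10xxxxxx ✓), payload 110011.
Concatenate: 000111100111111110011 = 0x3CFF3 (21 bits → U+3CFF3).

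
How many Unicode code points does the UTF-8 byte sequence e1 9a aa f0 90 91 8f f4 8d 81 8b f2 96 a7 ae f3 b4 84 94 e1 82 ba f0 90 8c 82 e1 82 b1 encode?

8

Byte at offset 0: 0xE1 = 11100001 → 3-byte char (#1). Advance 3.
Byte at offset 3: 0xF0 = 11110000 → 4-byte char (#2). Advance 4.
Byte at offset 7: 0xF4 = 11110100 → 4-byte char (#3). Advance 4.
Byte at offset 11: 0xF2 = 11110010 → 4-byte char (#4). Advance 4.
Byte at offset 15: 0xF3 = 11110011 → 4-byte char (#5). Advance 4.
Byte at offset 19: 0xE1 = 11100001 → 3-byte char (#6). Advance 3.
Byte at offset 22: 0xF0 = 11110000 → 4-byte char (#7). Advance 4.
Byte at offset 26: 0xE1 = 11100001 → 3-byte char (#8). Advance 3.
Reached end at offset 29 after 8 code points.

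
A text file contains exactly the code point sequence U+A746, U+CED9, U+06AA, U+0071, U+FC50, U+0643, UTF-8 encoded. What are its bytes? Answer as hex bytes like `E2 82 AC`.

U+A746: 3-byte form → EA 9D 86.
U+CED9: 3-byte form → EC BB 99.
U+06AA: 2-byte form → DA AA.
U+0071: 1-byte form → 71.
U+FC50: 3-byte form → EF B1 90.
U+0643: 2-byte form → D9 83.
Concatenated (14 bytes): EA 9D 86 EC BB 99 DA AA 71 EF B1 90 D9 83.

EA 9D 86 EC BB 99 DA AA 71 EF B1 90 D9 83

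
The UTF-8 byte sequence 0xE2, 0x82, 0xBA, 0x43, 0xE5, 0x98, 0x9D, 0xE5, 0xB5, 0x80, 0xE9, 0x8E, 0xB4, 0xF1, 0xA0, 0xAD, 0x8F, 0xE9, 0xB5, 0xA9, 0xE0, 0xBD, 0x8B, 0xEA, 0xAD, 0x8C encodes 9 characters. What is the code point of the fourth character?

U+5D40

Offset 0: leading byte 0xE2 = 11100010 → 3-byte char #1 = E2 82 BA.
Offset 3: leading byte 0x43 = 01000011 → 1-byte char #2 = 43.
Offset 4: leading byte 0xE5 = 11100101 → 3-byte char #3 = E5 98 9D.
Offset 7: leading byte 0xE5 = 11100101 → 3-byte char #4 = E5 B5 80.
Leading byte 0xE5 = 11100101 matches 1110xxxx → 3-byte sequence.
Byte 1: 0xE5 = 11100101, payload 0101 (4 bits).
Byte 2: 0xB5 = 10110101 (10xxxxxx ✓), payload 110101.
Byte 3: 0x80 = 10000000 (10xxxxxx ✓), payload 000000.
Concatenate: 0101110101000000 = 0x5D40 (16 bits → U+5D40).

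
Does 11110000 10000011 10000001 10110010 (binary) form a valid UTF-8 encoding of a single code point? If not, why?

invalid (overlong encoding)

Leading byte 0xF0 = 11110000 → 4-byte form.
Continuation bytes all match 10xxxxxx. Payload decodes to 0x3072.
But 0x3072 < 0x10000, the minimum for a 4-byte sequence — this is an overlong encoding.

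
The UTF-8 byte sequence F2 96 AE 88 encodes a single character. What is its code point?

Leading byte 0xF2 = 11110010 matches 11110xxx → 4-byte sequence.
Byte 1: 0xF2 = 11110010, payload 010 (3 bits).
Byte 2: 0x96 = 10010110 (10xxxxxx ✓), payload 010110.
Byte 3: 0xAE = 10101110 (10xxxxxx ✓), payload 101110.
Byte 4: 0x88 = 10001000 (10xxxxxx ✓), payload 001000.
Concatenate: 010010110101110001000 = 0x96B88 (21 bits → U+96B88).

U+96B88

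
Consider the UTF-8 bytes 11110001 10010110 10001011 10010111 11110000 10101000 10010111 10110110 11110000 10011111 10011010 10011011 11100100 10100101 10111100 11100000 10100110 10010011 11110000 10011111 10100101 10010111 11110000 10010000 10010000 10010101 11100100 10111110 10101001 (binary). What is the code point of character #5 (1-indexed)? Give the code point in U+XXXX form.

Offset 0: leading byte 0xF1 = 11110001 → 4-byte char #1 = F1 96 8B 97.
Offset 4: leading byte 0xF0 = 11110000 → 4-byte char #2 = F0 A8 97 B6.
Offset 8: leading byte 0xF0 = 11110000 → 4-byte char #3 = F0 9F 9A 9B.
Offset 12: leading byte 0xE4 = 11100100 → 3-byte char #4 = E4 A5 BC.
Offset 15: leading byte 0xE0 = 11100000 → 3-byte char #5 = E0 A6 93.
Leading byte 0xE0 = 11100000 matches 1110xxxx → 3-byte sequence.
Byte 1: 0xE0 = 11100000, payload 0000 (4 bits).
Byte 2: 0xA6 = 10100110 (10xxxxxx ✓), payload 100110.
Byte 3: 0x93 = 10010011 (10xxxxxx ✓), payload 010011.
Concatenate: 0000100110010011 = 0x993 (16 bits → U+0993).

U+0993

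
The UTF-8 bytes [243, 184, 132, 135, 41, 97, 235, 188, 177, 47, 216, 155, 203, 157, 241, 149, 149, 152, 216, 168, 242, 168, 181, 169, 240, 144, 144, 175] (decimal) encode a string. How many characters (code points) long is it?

Byte at offset 0: 0xF3 = 11110011 → 4-byte char (#1). Advance 4.
Byte at offset 4: 0x29 = 00101001 → 1-byte char (#2). Advance 1.
Byte at offset 5: 0x61 = 01100001 → 1-byte char (#3). Advance 1.
Byte at offset 6: 0xEB = 11101011 → 3-byte char (#4). Advance 3.
Byte at offset 9: 0x2F = 00101111 → 1-byte char (#5). Advance 1.
Byte at offset 10: 0xD8 = 11011000 → 2-byte char (#6). Advance 2.
Byte at offset 12: 0xCB = 11001011 → 2-byte char (#7). Advance 2.
Byte at offset 14: 0xF1 = 11110001 → 4-byte char (#8). Advance 4.
Byte at offset 18: 0xD8 = 11011000 → 2-byte char (#9). Advance 2.
Byte at offset 20: 0xF2 = 11110010 → 4-byte char (#10). Advance 4.
Byte at offset 24: 0xF0 = 11110000 → 4-byte char (#11). Advance 4.
Reached end at offset 28 after 11 code points.

11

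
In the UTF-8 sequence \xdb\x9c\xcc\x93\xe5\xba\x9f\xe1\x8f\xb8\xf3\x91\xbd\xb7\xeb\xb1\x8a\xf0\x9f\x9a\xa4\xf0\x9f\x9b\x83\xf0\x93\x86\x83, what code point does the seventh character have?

U+1F6A4

Offset 0: leading byte 0xDB = 11011011 → 2-byte char #1 = DB 9C.
Offset 2: leading byte 0xCC = 11001100 → 2-byte char #2 = CC 93.
Offset 4: leading byte 0xE5 = 11100101 → 3-byte char #3 = E5 BA 9F.
Offset 7: leading byte 0xE1 = 11100001 → 3-byte char #4 = E1 8F B8.
Offset 10: leading byte 0xF3 = 11110011 → 4-byte char #5 = F3 91 BD B7.
Offset 14: leading byte 0xEB = 11101011 → 3-byte char #6 = EB B1 8A.
Offset 17: leading byte 0xF0 = 11110000 → 4-byte char #7 = F0 9F 9A A4.
Leading byte 0xF0 = 11110000 matches 11110xxx → 4-byte sequence.
Byte 1: 0xF0 = 11110000, payload 000 (3 bits).
Byte 2: 0x9F = 10011111 (10xxxxxx ✓), payload 011111.
Byte 3: 0x9A = 10011010 (10xxxxxx ✓), payload 011010.
Byte 4: 0xA4 = 10100100 (10xxxxxx ✓), payload 100100.
Concatenate: 000011111011010100100 = 0x1F6A4 (21 bits → U+1F6A4).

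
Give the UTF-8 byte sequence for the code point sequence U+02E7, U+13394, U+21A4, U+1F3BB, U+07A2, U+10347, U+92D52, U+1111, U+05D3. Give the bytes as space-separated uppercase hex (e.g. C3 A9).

U+02E7: 2-byte form → CB A7.
U+13394: 4-byte form → F0 93 8E 94.
U+21A4: 3-byte form → E2 86 A4.
U+1F3BB: 4-byte form → F0 9F 8E BB.
U+07A2: 2-byte form → DE A2.
U+10347: 4-byte form → F0 90 8D 87.
U+92D52: 4-byte form → F2 92 B5 92.
U+1111: 3-byte form → E1 84 91.
U+05D3: 2-byte form → D7 93.
Concatenated (28 bytes): CB A7 F0 93 8E 94 E2 86 A4 F0 9F 8E BB DE A2 F0 90 8D 87 F2 92 B5 92 E1 84 91 D7 93.

CB A7 F0 93 8E 94 E2 86 A4 F0 9F 8E BB DE A2 F0 90 8D 87 F2 92 B5 92 E1 84 91 D7 93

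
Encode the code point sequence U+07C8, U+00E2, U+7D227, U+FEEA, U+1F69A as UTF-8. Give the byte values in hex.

U+07C8: 2-byte form → DF 88.
U+00E2: 2-byte form → C3 A2.
U+7D227: 4-byte form → F1 BD 88 A7.
U+FEEA: 3-byte form → EF BB AA.
U+1F69A: 4-byte form → F0 9F 9A 9A.
Concatenated (15 bytes): DF 88 C3 A2 F1 BD 88 A7 EF BB AA F0 9F 9A 9A.

DF 88 C3 A2 F1 BD 88 A7 EF BB AA F0 9F 9A 9A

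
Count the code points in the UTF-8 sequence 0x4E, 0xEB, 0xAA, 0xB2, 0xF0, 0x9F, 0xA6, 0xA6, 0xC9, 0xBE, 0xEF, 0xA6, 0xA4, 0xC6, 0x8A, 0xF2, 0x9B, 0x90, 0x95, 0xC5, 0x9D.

Byte at offset 0: 0x4E = 01001110 → 1-byte char (#1). Advance 1.
Byte at offset 1: 0xEB = 11101011 → 3-byte char (#2). Advance 3.
Byte at offset 4: 0xF0 = 11110000 → 4-byte char (#3). Advance 4.
Byte at offset 8: 0xC9 = 11001001 → 2-byte char (#4). Advance 2.
Byte at offset 10: 0xEF = 11101111 → 3-byte char (#5). Advance 3.
Byte at offset 13: 0xC6 = 11000110 → 2-byte char (#6). Advance 2.
Byte at offset 15: 0xF2 = 11110010 → 4-byte char (#7). Advance 4.
Byte at offset 19: 0xC5 = 11000101 → 2-byte char (#8). Advance 2.
Reached end at offset 21 after 8 code points.

8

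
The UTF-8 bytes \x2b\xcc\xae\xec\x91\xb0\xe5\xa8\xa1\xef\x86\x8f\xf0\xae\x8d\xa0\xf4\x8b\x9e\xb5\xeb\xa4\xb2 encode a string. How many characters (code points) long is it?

8

Byte at offset 0: 0x2B = 00101011 → 1-byte char (#1). Advance 1.
Byte at offset 1: 0xCC = 11001100 → 2-byte char (#2). Advance 2.
Byte at offset 3: 0xEC = 11101100 → 3-byte char (#3). Advance 3.
Byte at offset 6: 0xE5 = 11100101 → 3-byte char (#4). Advance 3.
Byte at offset 9: 0xEF = 11101111 → 3-byte char (#5). Advance 3.
Byte at offset 12: 0xF0 = 11110000 → 4-byte char (#6). Advance 4.
Byte at offset 16: 0xF4 = 11110100 → 4-byte char (#7). Advance 4.
Byte at offset 20: 0xEB = 11101011 → 3-byte char (#8). Advance 3.
Reached end at offset 23 after 8 code points.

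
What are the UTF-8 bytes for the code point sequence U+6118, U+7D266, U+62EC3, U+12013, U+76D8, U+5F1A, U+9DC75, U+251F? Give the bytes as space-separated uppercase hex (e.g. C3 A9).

U+6118: 3-byte form → E6 84 98.
U+7D266: 4-byte form → F1 BD 89 A6.
U+62EC3: 4-byte form → F1 A2 BB 83.
U+12013: 4-byte form → F0 92 80 93.
U+76D8: 3-byte form → E7 9B 98.
U+5F1A: 3-byte form → E5 BC 9A.
U+9DC75: 4-byte form → F2 9D B1 B5.
U+251F: 3-byte form → E2 94 9F.
Concatenated (28 bytes): E6 84 98 F1 BD 89 A6 F1 A2 BB 83 F0 92 80 93 E7 9B 98 E5 BC 9A F2 9D B1 B5 E2 94 9F.

E6 84 98 F1 BD 89 A6 F1 A2 BB 83 F0 92 80 93 E7 9B 98 E5 BC 9A F2 9D B1 B5 E2 94 9F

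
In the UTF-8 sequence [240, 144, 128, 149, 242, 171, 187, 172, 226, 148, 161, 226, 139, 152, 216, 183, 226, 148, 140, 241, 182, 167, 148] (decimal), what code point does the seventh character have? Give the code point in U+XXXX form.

U+769D4

Offset 0: leading byte 0xF0 = 11110000 → 4-byte char #1 = F0 90 80 95.
Offset 4: leading byte 0xF2 = 11110010 → 4-byte char #2 = F2 AB BB AC.
Offset 8: leading byte 0xE2 = 11100010 → 3-byte char #3 = E2 94 A1.
Offset 11: leading byte 0xE2 = 11100010 → 3-byte char #4 = E2 8B 98.
Offset 14: leading byte 0xD8 = 11011000 → 2-byte char #5 = D8 B7.
Offset 16: leading byte 0xE2 = 11100010 → 3-byte char #6 = E2 94 8C.
Offset 19: leading byte 0xF1 = 11110001 → 4-byte char #7 = F1 B6 A7 94.
Leading byte 0xF1 = 11110001 matches 11110xxx → 4-byte sequence.
Byte 1: 0xF1 = 11110001, payload 001 (3 bits).
Byte 2: 0xB6 = 10110110 (10xxxxxx ✓), payload 110110.
Byte 3: 0xA7 = 10100111 (10xxxxxx ✓), payload 100111.
Byte 4: 0x94 = 10010100 (10xxxxxx ✓), payload 010100.
Concatenate: 001110110100111010100 = 0x769D4 (21 bits → U+769D4).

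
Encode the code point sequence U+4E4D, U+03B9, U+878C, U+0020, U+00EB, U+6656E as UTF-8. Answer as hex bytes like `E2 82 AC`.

E4 B9 8D CE B9 E8 9E 8C 20 C3 AB F1 A6 95 AE

U+4E4D: 3-byte form → E4 B9 8D.
U+03B9: 2-byte form → CE B9.
U+878C: 3-byte form → E8 9E 8C.
U+0020: 1-byte form → 20.
U+00EB: 2-byte form → C3 AB.
U+6656E: 4-byte form → F1 A6 95 AE.
Concatenated (15 bytes): E4 B9 8D CE B9 E8 9E 8C 20 C3 AB F1 A6 95 AE.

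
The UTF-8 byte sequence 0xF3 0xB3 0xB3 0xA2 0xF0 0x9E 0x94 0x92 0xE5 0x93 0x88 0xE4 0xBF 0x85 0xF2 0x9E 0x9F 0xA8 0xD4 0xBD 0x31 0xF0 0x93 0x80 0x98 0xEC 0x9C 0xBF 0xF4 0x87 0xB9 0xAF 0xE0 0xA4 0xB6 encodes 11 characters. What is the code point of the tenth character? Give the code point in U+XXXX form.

Offset 0: leading byte 0xF3 = 11110011 → 4-byte char #1 = F3 B3 B3 A2.
Offset 4: leading byte 0xF0 = 11110000 → 4-byte char #2 = F0 9E 94 92.
Offset 8: leading byte 0xE5 = 11100101 → 3-byte char #3 = E5 93 88.
Offset 11: leading byte 0xE4 = 11100100 → 3-byte char #4 = E4 BF 85.
Offset 14: leading byte 0xF2 = 11110010 → 4-byte char #5 = F2 9E 9F A8.
Offset 18: leading byte 0xD4 = 11010100 → 2-byte char #6 = D4 BD.
Offset 20: leading byte 0x31 = 00110001 → 1-byte char #7 = 31.
Offset 21: leading byte 0xF0 = 11110000 → 4-byte char #8 = F0 93 80 98.
Offset 25: leading byte 0xEC = 11101100 → 3-byte char #9 = EC 9C BF.
Offset 28: leading byte 0xF4 = 11110100 → 4-byte char #10 = F4 87 B9 AF.
Leading byte 0xF4 = 11110100 matches 11110xxx → 4-byte sequence.
Byte 1: 0xF4 = 11110100, payload 100 (3 bits).
Byte 2: 0x87 = 10000111 (10xxxxxx ✓), payload 000111.
Byte 3: 0xB9 = 10111001 (10xxxxxx ✓), payload 111001.
Byte 4: 0xAF = 10101111 (10xxxxxx ✓), payload 101111.
Concatenate: 100000111111001101111 = 0x107E6F (21 bits → U+107E6F).

U+107E6F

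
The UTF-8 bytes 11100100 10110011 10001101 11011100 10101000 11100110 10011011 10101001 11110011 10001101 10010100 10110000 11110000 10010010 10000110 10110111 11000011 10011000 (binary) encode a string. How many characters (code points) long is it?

6

Byte at offset 0: 0xE4 = 11100100 → 3-byte char (#1). Advance 3.
Byte at offset 3: 0xDC = 11011100 → 2-byte char (#2). Advance 2.
Byte at offset 5: 0xE6 = 11100110 → 3-byte char (#3). Advance 3.
Byte at offset 8: 0xF3 = 11110011 → 4-byte char (#4). Advance 4.
Byte at offset 12: 0xF0 = 11110000 → 4-byte char (#5). Advance 4.
Byte at offset 16: 0xC3 = 11000011 → 2-byte char (#6). Advance 2.
Reached end at offset 18 after 6 code points.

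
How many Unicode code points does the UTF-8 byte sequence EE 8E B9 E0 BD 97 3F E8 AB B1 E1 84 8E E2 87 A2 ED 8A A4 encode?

7

Byte at offset 0: 0xEE = 11101110 → 3-byte char (#1). Advance 3.
Byte at offset 3: 0xE0 = 11100000 → 3-byte char (#2). Advance 3.
Byte at offset 6: 0x3F = 00111111 → 1-byte char (#3). Advance 1.
Byte at offset 7: 0xE8 = 11101000 → 3-byte char (#4). Advance 3.
Byte at offset 10: 0xE1 = 11100001 → 3-byte char (#5). Advance 3.
Byte at offset 13: 0xE2 = 11100010 → 3-byte char (#6). Advance 3.
Byte at offset 16: 0xED = 11101101 → 3-byte char (#7). Advance 3.
Reached end at offset 19 after 7 code points.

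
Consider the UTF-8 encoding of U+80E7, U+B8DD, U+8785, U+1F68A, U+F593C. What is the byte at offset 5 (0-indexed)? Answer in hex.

0x9D

U+80E7 → 3-byte form E8 83 A7 at offsets 0–2.
U+B8DD → 3-byte form EB A3 9D at offsets 3–5.
Offset 5 falls in char 2's range; it's byte 3 of EB A3 9D = 0x9D.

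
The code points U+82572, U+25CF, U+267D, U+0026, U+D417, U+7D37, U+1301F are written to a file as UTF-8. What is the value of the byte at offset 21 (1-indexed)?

1-indexed offset 21 is 0-indexed offset 20.
U+82572 → 4-byte form F2 82 95 B2 at offsets 0–3.
U+25CF → 3-byte form E2 97 8F at offsets 4–6.
U+267D → 3-byte form E2 99 BD at offsets 7–9.
U+0026 → 1-byte form 26 at offsets 10–10.
U+D417 → 3-byte form ED 90 97 at offsets 11–13.
U+7D37 → 3-byte form E7 B4 B7 at offsets 14–16.
U+1301F → 4-byte form F0 93 80 9F at offsets 17–20.
Offset 20 falls in char 7's range; it's byte 4 of F0 93 80 9F = 0x9F.

0x9F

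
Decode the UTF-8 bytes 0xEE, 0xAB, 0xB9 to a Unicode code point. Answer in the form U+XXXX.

Leading byte 0xEE = 11101110 matches 1110xxxx → 3-byte sequence.
Byte 1: 0xEE = 11101110, payload 1110 (4 bits).
Byte 2: 0xAB = 10101011 (10xxxxxx ✓), payload 101011.
Byte 3: 0xB9 = 10111001 (10xxxxxx ✓), payload 111001.
Concatenate: 1110101011111001 = 0xEAF9 (16 bits → U+EAF9).

U+EAF9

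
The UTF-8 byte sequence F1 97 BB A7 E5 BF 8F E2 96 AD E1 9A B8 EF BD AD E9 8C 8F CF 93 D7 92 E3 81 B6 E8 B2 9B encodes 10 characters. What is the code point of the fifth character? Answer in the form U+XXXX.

U+FF6D

Offset 0: leading byte 0xF1 = 11110001 → 4-byte char #1 = F1 97 BB A7.
Offset 4: leading byte 0xE5 = 11100101 → 3-byte char #2 = E5 BF 8F.
Offset 7: leading byte 0xE2 = 11100010 → 3-byte char #3 = E2 96 AD.
Offset 10: leading byte 0xE1 = 11100001 → 3-byte char #4 = E1 9A B8.
Offset 13: leading byte 0xEF = 11101111 → 3-byte char #5 = EF BD AD.
Leading byte 0xEF = 11101111 matches 1110xxxx → 3-byte sequence.
Byte 1: 0xEF = 11101111, payload 1111 (4 bits).
Byte 2: 0xBD = 10111101 (10xxxxxx ✓), payload 111101.
Byte 3: 0xAD = 10101101 (10xxxxxx ✓), payload 101101.
Concatenate: 1111111101101101 = 0xFF6D (16 bits → U+FF6D).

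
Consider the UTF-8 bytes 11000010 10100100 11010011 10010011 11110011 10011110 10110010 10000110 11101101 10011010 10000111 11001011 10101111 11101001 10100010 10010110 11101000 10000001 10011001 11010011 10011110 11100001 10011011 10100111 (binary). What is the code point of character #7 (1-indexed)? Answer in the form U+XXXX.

U+8059

Offset 0: leading byte 0xC2 = 11000010 → 2-byte char #1 = C2 A4.
Offset 2: leading byte 0xD3 = 11010011 → 2-byte char #2 = D3 93.
Offset 4: leading byte 0xF3 = 11110011 → 4-byte char #3 = F3 9E B2 86.
Offset 8: leading byte 0xED = 11101101 → 3-byte char #4 = ED 9A 87.
Offset 11: leading byte 0xCB = 11001011 → 2-byte char #5 = CB AF.
Offset 13: leading byte 0xE9 = 11101001 → 3-byte char #6 = E9 A2 96.
Offset 16: leading byte 0xE8 = 11101000 → 3-byte char #7 = E8 81 99.
Leading byte 0xE8 = 11101000 matches 1110xxxx → 3-byte sequence.
Byte 1: 0xE8 = 11101000, payload 1000 (4 bits).
Byte 2: 0x81 = 10000001 (10xxxxxx ✓), payload 000001.
Byte 3: 0x99 = 10011001 (10xxxxxx ✓), payload 011001.
Concatenate: 1000000001011001 = 0x8059 (16 bits → U+8059).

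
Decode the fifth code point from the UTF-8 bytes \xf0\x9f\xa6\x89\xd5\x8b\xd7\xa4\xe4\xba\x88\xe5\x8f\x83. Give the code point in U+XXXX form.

U+53C3

Offset 0: leading byte 0xF0 = 11110000 → 4-byte char #1 = F0 9F A6 89.
Offset 4: leading byte 0xD5 = 11010101 → 2-byte char #2 = D5 8B.
Offset 6: leading byte 0xD7 = 11010111 → 2-byte char #3 = D7 A4.
Offset 8: leading byte 0xE4 = 11100100 → 3-byte char #4 = E4 BA 88.
Offset 11: leading byte 0xE5 = 11100101 → 3-byte char #5 = E5 8F 83.
Leading byte 0xE5 = 11100101 matches 1110xxxx → 3-byte sequence.
Byte 1: 0xE5 = 11100101, payload 0101 (4 bits).
Byte 2: 0x8F = 10001111 (10xxxxxx ✓), payload 001111.
Byte 3: 0x83 = 10000011 (10xxxxxx ✓), payload 000011.
Concatenate: 0101001111000011 = 0x53C3 (16 bits → U+53C3).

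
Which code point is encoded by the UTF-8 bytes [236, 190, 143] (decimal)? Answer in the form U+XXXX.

Leading byte 0xEC = 11101100 matches 1110xxxx → 3-byte sequence.
Byte 1: 0xEC = 11101100, payload 1100 (4 bits).
Byte 2: 0xBE = 10111110 (10xxxxxx ✓), payload 111110.
Byte 3: 0x8F = 10001111 (10xxxxxx ✓), payload 001111.
Concatenate: 1100111110001111 = 0xCF8F (16 bits → U+CF8F).

U+CF8F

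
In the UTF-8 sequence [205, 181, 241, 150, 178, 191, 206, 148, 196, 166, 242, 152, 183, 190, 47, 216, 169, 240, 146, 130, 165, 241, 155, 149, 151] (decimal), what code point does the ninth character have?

U+5B557

Offset 0: leading byte 0xCD = 11001101 → 2-byte char #1 = CD B5.
Offset 2: leading byte 0xF1 = 11110001 → 4-byte char #2 = F1 96 B2 BF.
Offset 6: leading byte 0xCE = 11001110 → 2-byte char #3 = CE 94.
Offset 8: leading byte 0xC4 = 11000100 → 2-byte char #4 = C4 A6.
Offset 10: leading byte 0xF2 = 11110010 → 4-byte char #5 = F2 98 B7 BE.
Offset 14: leading byte 0x2F = 00101111 → 1-byte char #6 = 2F.
Offset 15: leading byte 0xD8 = 11011000 → 2-byte char #7 = D8 A9.
Offset 17: leading byte 0xF0 = 11110000 → 4-byte char #8 = F0 92 82 A5.
Offset 21: leading byte 0xF1 = 11110001 → 4-byte char #9 = F1 9B 95 97.
Leading byte 0xF1 = 11110001 matches 11110xxx → 4-byte sequence.
Byte 1: 0xF1 = 11110001, payload 001 (3 bits).
Byte 2: 0x9B = 10011011 (10xxxxxx ✓), payload 011011.
Byte 3: 0x95 = 10010101 (10xxxxxx ✓), payload 010101.
Byte 4: 0x97 = 10010111 (10xxxxxx ✓), payload 010111.
Concatenate: 001011011010101010111 = 0x5B557 (21 bits → U+5B557).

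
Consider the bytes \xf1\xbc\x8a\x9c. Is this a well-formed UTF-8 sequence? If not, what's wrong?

valid

Leading byte 0xF1 = 11110001 → 4-byte form.
Continuation bytes 0xBC=10111100, 0x8A=10001010, 0x9C=10011100 all match 10xxxxxx.
Decoded value 0x7C29C is ≥ 0x10000 (shortest form) and not a surrogate.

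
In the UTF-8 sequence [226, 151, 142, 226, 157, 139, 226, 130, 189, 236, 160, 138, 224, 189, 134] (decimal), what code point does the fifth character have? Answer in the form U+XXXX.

U+0F46

Offset 0: leading byte 0xE2 = 11100010 → 3-byte char #1 = E2 97 8E.
Offset 3: leading byte 0xE2 = 11100010 → 3-byte char #2 = E2 9D 8B.
Offset 6: leading byte 0xE2 = 11100010 → 3-byte char #3 = E2 82 BD.
Offset 9: leading byte 0xEC = 11101100 → 3-byte char #4 = EC A0 8A.
Offset 12: leading byte 0xE0 = 11100000 → 3-byte char #5 = E0 BD 86.
Leading byte 0xE0 = 11100000 matches 1110xxxx → 3-byte sequence.
Byte 1: 0xE0 = 11100000, payload 0000 (4 bits).
Byte 2: 0xBD = 10111101 (10xxxxxx ✓), payload 111101.
Byte 3: 0x86 = 10000110 (10xxxxxx ✓), payload 000110.
Concatenate: 0000111101000110 = 0xF46 (16 bits → U+0F46).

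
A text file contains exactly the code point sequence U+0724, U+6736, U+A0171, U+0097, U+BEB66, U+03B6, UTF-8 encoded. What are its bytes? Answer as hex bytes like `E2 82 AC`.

DC A4 E6 9C B6 F2 A0 85 B1 C2 97 F2 BE AD A6 CE B6

U+0724: 2-byte form → DC A4.
U+6736: 3-byte form → E6 9C B6.
U+A0171: 4-byte form → F2 A0 85 B1.
U+0097: 2-byte form → C2 97.
U+BEB66: 4-byte form → F2 BE AD A6.
U+03B6: 2-byte form → CE B6.
Concatenated (17 bytes): DC A4 E6 9C B6 F2 A0 85 B1 C2 97 F2 BE AD A6 CE B6.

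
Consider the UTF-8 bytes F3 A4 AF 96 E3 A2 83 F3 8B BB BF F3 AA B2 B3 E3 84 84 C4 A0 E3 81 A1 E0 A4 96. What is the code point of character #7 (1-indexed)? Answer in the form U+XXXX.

U+3061

Offset 0: leading byte 0xF3 = 11110011 → 4-byte char #1 = F3 A4 AF 96.
Offset 4: leading byte 0xE3 = 11100011 → 3-byte char #2 = E3 A2 83.
Offset 7: leading byte 0xF3 = 11110011 → 4-byte char #3 = F3 8B BB BF.
Offset 11: leading byte 0xF3 = 11110011 → 4-byte char #4 = F3 AA B2 B3.
Offset 15: leading byte 0xE3 = 11100011 → 3-byte char #5 = E3 84 84.
Offset 18: leading byte 0xC4 = 11000100 → 2-byte char #6 = C4 A0.
Offset 20: leading byte 0xE3 = 11100011 → 3-byte char #7 = E3 81 A1.
Leading byte 0xE3 = 11100011 matches 1110xxxx → 3-byte sequence.
Byte 1: 0xE3 = 11100011, payload 0011 (4 bits).
Byte 2: 0x81 = 10000001 (10xxxxxx ✓), payload 000001.
Byte 3: 0xA1 = 10100001 (10xxxxxx ✓), payload 100001.
Concatenate: 0011000001100001 = 0x3061 (16 bits → U+3061).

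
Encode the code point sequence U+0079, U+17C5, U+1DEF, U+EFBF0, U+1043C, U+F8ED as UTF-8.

79 E1 9F 85 E1 B7 AF F3 AF AF B0 F0 90 90 BC EF A3 AD

U+0079: 1-byte form → 79.
U+17C5: 3-byte form → E1 9F 85.
U+1DEF: 3-byte form → E1 B7 AF.
U+EFBF0: 4-byte form → F3 AF AF B0.
U+1043C: 4-byte form → F0 90 90 BC.
U+F8ED: 3-byte form → EF A3 AD.
Concatenated (18 bytes): 79 E1 9F 85 E1 B7 AF F3 AF AF B0 F0 90 90 BC EF A3 AD.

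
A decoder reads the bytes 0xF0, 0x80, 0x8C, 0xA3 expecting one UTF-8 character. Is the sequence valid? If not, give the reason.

invalid (overlong encoding)

Leading byte 0xF0 = 11110000 → 4-byte form.
Continuation bytes all match 10xxxxxx. Payload decodes to 0x323.
But 0x323 < 0x10000, the minimum for a 4-byte sequence — this is an overlong encoding.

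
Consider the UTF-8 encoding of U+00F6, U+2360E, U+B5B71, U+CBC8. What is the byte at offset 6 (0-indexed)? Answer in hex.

0xF2

U+00F6 → 2-byte form C3 B6 at offsets 0–1.
U+2360E → 4-byte form F0 A3 98 8E at offsets 2–5.
U+B5B71 → 4-byte form F2 B5 AD B1 at offsets 6–9.
Offset 6 falls in char 3's range; it's byte 1 of F2 B5 AD B1 = 0xF2.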